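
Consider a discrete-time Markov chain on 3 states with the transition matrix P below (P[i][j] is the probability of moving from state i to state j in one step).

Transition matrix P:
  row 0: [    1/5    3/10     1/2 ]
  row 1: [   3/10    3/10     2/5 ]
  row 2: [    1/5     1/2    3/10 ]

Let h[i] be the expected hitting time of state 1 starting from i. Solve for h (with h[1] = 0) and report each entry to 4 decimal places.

h = [2.6087, 0.0000, 2.1739]

First-step conditioning: h[1] = 0; for i ≠ 1, h[i] = 1 + Σ_k P[i][k]·h[k].
  h[0] = 1 + 1/5·h[0] + 1/2·h[2]
  h[2] = 1 + 1/5·h[0] + 3/10·h[2]
Solving the 2×2 linear system over states ≠ 1 gives exactly h = [60/23, 0, 50/23] (h[1] = 0 is the target).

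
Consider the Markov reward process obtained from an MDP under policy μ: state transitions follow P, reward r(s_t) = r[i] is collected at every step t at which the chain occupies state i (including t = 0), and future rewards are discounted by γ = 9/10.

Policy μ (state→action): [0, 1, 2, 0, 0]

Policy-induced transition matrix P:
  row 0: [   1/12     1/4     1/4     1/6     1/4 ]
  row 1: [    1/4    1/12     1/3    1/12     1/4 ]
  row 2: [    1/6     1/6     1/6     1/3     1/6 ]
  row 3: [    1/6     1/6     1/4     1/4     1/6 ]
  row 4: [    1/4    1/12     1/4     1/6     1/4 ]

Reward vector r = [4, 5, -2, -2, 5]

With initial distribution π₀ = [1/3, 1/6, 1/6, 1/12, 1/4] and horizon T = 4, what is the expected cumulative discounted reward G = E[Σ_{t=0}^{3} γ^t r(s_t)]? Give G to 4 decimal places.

t=0: π = [0.3333, 0.1667, 0.1667, 0.0833, 0.2500], E[r] = 2.9167, γ^t·E[r] = 2.916667, running G = 2.916667
t=1: π = [0.1736, 0.1597, 0.2500, 0.1875, 0.2292], E[r] = 1.7639, γ^t·E[r] = 1.587500, running G = 4.504167
t=2: π = [0.1846, 0.1487, 0.2425, 0.2106, 0.2135], E[r] = 1.6435, γ^t·E[r] = 1.331250, running G = 5.835417
t=3: π = [0.1815, 0.1519, 0.2422, 0.2122, 0.2122], E[r] = 1.6375, γ^t·E[r] = 1.193766, running G = 7.029182

G = 7.0292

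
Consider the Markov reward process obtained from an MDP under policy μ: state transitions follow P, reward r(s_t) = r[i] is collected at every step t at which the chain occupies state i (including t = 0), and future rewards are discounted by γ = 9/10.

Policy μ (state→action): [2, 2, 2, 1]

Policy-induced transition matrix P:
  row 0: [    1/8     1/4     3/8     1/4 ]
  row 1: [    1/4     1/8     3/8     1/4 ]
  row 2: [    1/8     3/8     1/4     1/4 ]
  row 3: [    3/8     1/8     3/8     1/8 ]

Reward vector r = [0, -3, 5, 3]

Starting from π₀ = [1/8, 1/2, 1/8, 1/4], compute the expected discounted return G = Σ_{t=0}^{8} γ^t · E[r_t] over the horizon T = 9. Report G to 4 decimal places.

t=0: π = [0.1250, 0.5000, 0.1250, 0.2500], E[r] = -0.1250, γ^t·E[r] = -0.125000, running G = -0.125000
t=1: π = [0.2500, 0.1719, 0.3594, 0.2188], E[r] = 1.9375, γ^t·E[r] = 1.743750, running G = 1.618750
t=2: π = [0.2012, 0.2461, 0.3301, 0.2227], E[r] = 1.5801, γ^t·E[r] = 1.279863, running G = 2.898613
t=3: π = [0.2114, 0.2327, 0.3337, 0.2222], E[r] = 1.6372, γ^t·E[r] = 1.193524, running G = 4.092137
t=4: π = [0.2096, 0.2349, 0.3333, 0.2222], E[r] = 1.6285, γ^t·E[r] = 1.068465, running G = 5.160602
t=5: π = [0.2099, 0.2345, 0.3333, 0.2222], E[r] = 1.6298, γ^t·E[r] = 0.962375, running G = 6.122978
t=6: π = [0.2099, 0.2346, 0.3333, 0.2222], E[r] = 1.6296, γ^t·E[r] = 0.866040, running G = 6.989018
t=7: π = [0.2099, 0.2346, 0.3333, 0.2222], E[r] = 1.6296, γ^t·E[r] = 0.779448, running G = 7.768466
t=8: π = [0.2099, 0.2346, 0.3333, 0.2222], E[r] = 1.6296, γ^t·E[r] = 0.701502, running G = 8.469968

G = 8.4700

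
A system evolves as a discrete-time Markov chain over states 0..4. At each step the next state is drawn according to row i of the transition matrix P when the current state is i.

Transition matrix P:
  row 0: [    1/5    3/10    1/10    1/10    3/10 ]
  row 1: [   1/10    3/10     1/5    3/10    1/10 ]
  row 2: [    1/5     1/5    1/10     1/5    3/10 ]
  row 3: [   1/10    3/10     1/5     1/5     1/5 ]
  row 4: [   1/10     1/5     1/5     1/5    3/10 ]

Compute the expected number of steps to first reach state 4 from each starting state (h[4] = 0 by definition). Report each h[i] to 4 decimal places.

First-step conditioning: h[4] = 0; for i ≠ 4, h[i] = 1 + Σ_k P[i][k]·h[k].
  h[0] = 1 + 1/5·h[0] + 3/10·h[1] + 1/10·h[2] + 1/10·h[3]
  h[1] = 1 + 1/10·h[0] + 3/10·h[1] + 1/5·h[2] + 3/10·h[3]
  h[2] = 1 + 1/5·h[0] + 1/5·h[1] + 1/10·h[2] + 1/5·h[3]
  h[3] = 1 + 1/10·h[0] + 3/10·h[1] + 1/5·h[2] + 1/5·h[3]
Solving the 4×4 linear system over states ≠ 4 gives exactly h = [9010/2017, 11000/2017, 8910/2017, 10000/2017, 0] (h[4] = 0 is the target).

h = [4.4670, 5.4536, 4.4175, 4.9579, 0.0000]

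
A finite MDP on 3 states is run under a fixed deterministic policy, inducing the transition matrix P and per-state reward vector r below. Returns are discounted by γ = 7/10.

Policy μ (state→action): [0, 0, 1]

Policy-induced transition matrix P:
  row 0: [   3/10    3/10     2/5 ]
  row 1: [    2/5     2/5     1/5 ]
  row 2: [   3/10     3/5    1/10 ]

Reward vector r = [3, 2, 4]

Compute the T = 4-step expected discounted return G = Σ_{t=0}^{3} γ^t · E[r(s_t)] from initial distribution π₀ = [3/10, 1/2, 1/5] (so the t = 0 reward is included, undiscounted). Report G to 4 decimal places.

t=0: π = [0.3000, 0.5000, 0.2000], E[r] = 2.7000, γ^t·E[r] = 2.700000, running G = 2.700000
t=1: π = [0.3500, 0.4100, 0.2400], E[r] = 2.8300, γ^t·E[r] = 1.981000, running G = 4.681000
t=2: π = [0.3410, 0.4130, 0.2460], E[r] = 2.8330, γ^t·E[r] = 1.388170, running G = 6.069170
t=3: π = [0.3413, 0.4151, 0.2436], E[r] = 2.8285, γ^t·E[r] = 0.970176, running G = 7.039346

G = 7.0393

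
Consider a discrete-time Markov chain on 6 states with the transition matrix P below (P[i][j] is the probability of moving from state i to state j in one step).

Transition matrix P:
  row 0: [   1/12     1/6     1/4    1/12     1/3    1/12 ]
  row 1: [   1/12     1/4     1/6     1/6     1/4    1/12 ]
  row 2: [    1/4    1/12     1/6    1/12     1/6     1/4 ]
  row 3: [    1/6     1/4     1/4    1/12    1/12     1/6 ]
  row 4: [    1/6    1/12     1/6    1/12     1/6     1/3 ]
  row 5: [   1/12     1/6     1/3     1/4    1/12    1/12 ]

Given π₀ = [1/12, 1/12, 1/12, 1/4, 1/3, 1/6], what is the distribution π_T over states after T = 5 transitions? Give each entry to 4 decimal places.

π = [0.1452, 0.1571, 0.2183, 0.1255, 0.1789, 0.1750]

t=0: π = [0.0833, 0.0833, 0.0833, 0.2500, 0.3333, 0.1667]
t=1: π = [0.1458, 0.1597, 0.2222, 0.1181, 0.1528, 0.2014]
t=2: π = [0.1429, 0.1586, 0.2222, 0.1302, 0.1777, 0.1684]
t=3: π = [0.1460, 0.1574, 0.2175, 0.1246, 0.1788, 0.1756]
t=4: π = [0.1449, 0.1571, 0.2185, 0.1257, 0.1791, 0.1747]
t=5: π = [0.1452, 0.1571, 0.2183, 0.1255, 0.1789, 0.1750]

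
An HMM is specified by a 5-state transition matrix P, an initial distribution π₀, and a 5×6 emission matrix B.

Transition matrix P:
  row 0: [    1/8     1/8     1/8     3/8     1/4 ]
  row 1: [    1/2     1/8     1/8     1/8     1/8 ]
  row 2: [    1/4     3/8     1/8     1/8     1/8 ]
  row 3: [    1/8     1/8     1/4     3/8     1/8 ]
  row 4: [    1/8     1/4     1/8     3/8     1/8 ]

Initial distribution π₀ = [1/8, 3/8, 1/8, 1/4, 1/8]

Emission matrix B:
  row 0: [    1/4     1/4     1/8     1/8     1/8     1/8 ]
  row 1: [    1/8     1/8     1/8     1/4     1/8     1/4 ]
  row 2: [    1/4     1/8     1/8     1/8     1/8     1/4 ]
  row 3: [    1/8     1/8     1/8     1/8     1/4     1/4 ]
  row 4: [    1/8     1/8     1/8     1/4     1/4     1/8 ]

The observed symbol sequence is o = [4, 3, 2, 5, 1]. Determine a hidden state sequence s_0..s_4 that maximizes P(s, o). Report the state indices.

t=0: δ = [1.562e-02, 4.688e-02, 1.562e-02, 6.250e-02, 3.125e-02]  (obs o_0=4)
t=1: δ = [2.930e-03, 1.953e-03, 1.953e-03, 2.930e-03, 1.953e-03]  ψ = [1, 3, 3, 3, 3]  (obs o_1=3)
t=2: δ = [1.221e-04, 9.155e-05, 9.155e-05, 1.373e-04, 9.155e-05]  ψ = [1, 2, 3, 0, 0]  (obs o_2=2)
t=3: δ = [5.722e-06, 8.583e-06, 8.583e-06, 1.287e-05, 3.815e-06]  ψ = [1, 2, 3, 3, 0]  (obs o_3=5)
t=4: δ = [1.073e-06, 4.023e-07, 4.023e-07, 6.035e-07, 2.012e-07]  ψ = [1, 2, 3, 3, 3]  (obs o_4=1)
backtrack: best end state = 0; path = [3, 3, 2, 1, 0]

path = [3, 3, 2, 1, 0]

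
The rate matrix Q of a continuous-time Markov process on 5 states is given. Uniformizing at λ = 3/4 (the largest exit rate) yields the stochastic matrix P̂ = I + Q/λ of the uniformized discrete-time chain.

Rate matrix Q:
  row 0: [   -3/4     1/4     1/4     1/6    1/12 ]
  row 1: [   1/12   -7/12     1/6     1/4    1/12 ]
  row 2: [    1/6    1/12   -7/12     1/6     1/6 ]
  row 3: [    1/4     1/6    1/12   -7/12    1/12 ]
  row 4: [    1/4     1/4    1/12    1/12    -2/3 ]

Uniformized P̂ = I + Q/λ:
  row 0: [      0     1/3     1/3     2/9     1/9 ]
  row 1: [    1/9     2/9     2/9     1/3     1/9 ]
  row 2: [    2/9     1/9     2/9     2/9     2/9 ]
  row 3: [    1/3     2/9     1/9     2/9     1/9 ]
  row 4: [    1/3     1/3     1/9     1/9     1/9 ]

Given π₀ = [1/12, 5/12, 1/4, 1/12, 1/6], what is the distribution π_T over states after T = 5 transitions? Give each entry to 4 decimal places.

π = [0.1938, 0.2361, 0.2029, 0.2336, 0.1336]

t=0: π = [0.0833, 0.4167, 0.2500, 0.0833, 0.1667]
t=1: π = [0.1852, 0.2222, 0.2037, 0.2500, 0.1389]
t=2: π = [0.1996, 0.2356, 0.1996, 0.2315, 0.1337]
t=3: π = [0.1923, 0.2371, 0.2038, 0.2335, 0.1333]
t=4: π = [0.1939, 0.2357, 0.2028, 0.2338, 0.1338]
t=5: π = [0.1938, 0.2361, 0.2029, 0.2336, 0.1336]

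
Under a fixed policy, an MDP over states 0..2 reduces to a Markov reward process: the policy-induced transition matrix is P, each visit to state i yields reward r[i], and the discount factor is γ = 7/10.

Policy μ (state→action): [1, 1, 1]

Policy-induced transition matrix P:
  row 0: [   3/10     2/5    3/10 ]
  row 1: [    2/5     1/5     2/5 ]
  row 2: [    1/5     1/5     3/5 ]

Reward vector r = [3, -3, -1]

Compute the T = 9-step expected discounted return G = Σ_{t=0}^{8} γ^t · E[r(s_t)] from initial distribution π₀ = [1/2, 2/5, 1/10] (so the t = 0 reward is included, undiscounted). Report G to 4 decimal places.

G = -0.5678

t=0: π = [0.5000, 0.4000, 0.1000], E[r] = 0.2000, γ^t·E[r] = 0.200000, running G = 0.200000
t=1: π = [0.3300, 0.3000, 0.3700], E[r] = -0.2800, γ^t·E[r] = -0.196000, running G = 0.004000
t=2: π = [0.2930, 0.2660, 0.4410], E[r] = -0.3600, γ^t·E[r] = -0.176400, running G = -0.172400
t=3: π = [0.2825, 0.2586, 0.4589], E[r] = -0.3872, γ^t·E[r] = -0.132810, running G = -0.305210
t=4: π = [0.2800, 0.2565, 0.4635], E[r] = -0.3931, γ^t·E[r] = -0.094388, running G = -0.399598
t=5: π = [0.2793, 0.2560, 0.4647], E[r] = -0.3948, γ^t·E[r] = -0.066354, running G = -0.465952
t=6: π = [0.2791, 0.2559, 0.4650], E[r] = -0.3952, γ^t·E[r] = -0.046495, running G = -0.512447
t=7: π = [0.2791, 0.2558, 0.4651], E[r] = -0.3953, γ^t·E[r] = -0.032556, running G = -0.545003
t=8: π = [0.2791, 0.2558, 0.4651], E[r] = -0.3953, γ^t·E[r] = -0.022791, running G = -0.567793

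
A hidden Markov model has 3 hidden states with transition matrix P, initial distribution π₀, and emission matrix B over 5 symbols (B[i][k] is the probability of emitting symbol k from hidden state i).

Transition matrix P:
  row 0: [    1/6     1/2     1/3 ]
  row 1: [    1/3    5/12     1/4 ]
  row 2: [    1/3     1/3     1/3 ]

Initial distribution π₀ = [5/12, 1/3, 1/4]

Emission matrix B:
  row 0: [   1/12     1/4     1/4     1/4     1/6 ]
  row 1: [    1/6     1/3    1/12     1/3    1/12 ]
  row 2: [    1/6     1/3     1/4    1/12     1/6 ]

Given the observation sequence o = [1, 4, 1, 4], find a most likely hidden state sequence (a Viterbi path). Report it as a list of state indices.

t=0: δ = [1.042e-01, 1.111e-01, 8.333e-02]  (obs o_0=1)
t=1: δ = [6.173e-03, 4.340e-03, 5.787e-03]  ψ = [1, 0, 0]  (obs o_1=4)
t=2: δ = [4.823e-04, 1.029e-03, 6.859e-04]  ψ = [2, 0, 0]  (obs o_2=1)
t=3: δ = [5.716e-05, 3.572e-05, 4.287e-05]  ψ = [1, 1, 1]  (obs o_3=4)
backtrack: best end state = 0; path = [1, 0, 1, 0]

path = [1, 0, 1, 0]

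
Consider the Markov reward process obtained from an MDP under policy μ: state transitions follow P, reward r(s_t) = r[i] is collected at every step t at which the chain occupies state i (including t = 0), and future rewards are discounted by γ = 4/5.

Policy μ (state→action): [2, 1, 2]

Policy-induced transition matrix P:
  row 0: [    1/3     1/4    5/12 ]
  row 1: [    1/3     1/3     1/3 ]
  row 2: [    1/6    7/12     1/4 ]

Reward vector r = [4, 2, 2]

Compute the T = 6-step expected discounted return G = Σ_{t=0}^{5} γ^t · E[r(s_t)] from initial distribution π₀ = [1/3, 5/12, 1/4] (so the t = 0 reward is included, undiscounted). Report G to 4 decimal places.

G = 9.5618

t=0: π = [0.3333, 0.4167, 0.2500], E[r] = 2.6667, γ^t·E[r] = 2.666667, running G = 2.666667
t=1: π = [0.2917, 0.3681, 0.3403], E[r] = 2.5833, γ^t·E[r] = 2.066667, running G = 4.733333
t=2: π = [0.2766, 0.3941, 0.3293], E[r] = 2.5532, γ^t·E[r] = 1.634074, running G = 6.367407
t=3: π = [0.2785, 0.3926, 0.3289], E[r] = 2.5569, γ^t·E[r] = 1.309136, running G = 7.676543
t=4: π = [0.2785, 0.3924, 0.3291], E[r] = 2.5570, γ^t·E[r] = 1.047355, running G = 8.723898
t=5: π = [0.2785, 0.3924, 0.3291], E[r] = 2.5570, γ^t·E[r] = 0.837864, running G = 9.561762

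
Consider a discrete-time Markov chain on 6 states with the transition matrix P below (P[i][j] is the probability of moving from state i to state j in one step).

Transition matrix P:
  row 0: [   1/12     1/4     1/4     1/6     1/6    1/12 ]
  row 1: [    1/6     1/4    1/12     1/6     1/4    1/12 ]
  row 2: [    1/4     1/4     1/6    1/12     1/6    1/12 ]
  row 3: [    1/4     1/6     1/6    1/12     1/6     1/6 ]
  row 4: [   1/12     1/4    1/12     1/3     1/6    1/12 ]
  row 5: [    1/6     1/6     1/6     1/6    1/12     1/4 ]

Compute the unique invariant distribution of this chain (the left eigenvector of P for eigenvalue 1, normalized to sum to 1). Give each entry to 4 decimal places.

Balance equations π_j = Σ_i π_i·P[i][j]:
  π_0 = 1/12·π_0 + 1/6·π_1 + 1/4·π_2 + 1/4·π_3 + 1/12·π_4 + 1/6·π_5
  π_1 = 1/4·π_0 + 1/4·π_1 + 1/4·π_2 + 1/6·π_3 + 1/4·π_4 + 1/6·π_5
  π_2 = 1/4·π_0 + 1/12·π_1 + 1/6·π_2 + 1/6·π_3 + 1/12·π_4 + 1/6·π_5
  π_3 = 1/6·π_0 + 1/6·π_1 + 1/12·π_2 + 1/12·π_3 + 1/3·π_4 + 1/6·π_5
  π_4 = 1/6·π_0 + 1/4·π_1 + 1/6·π_2 + 1/6·π_3 + 1/6·π_4 + 1/12·π_5
  normalize: π_0 + π_1 + π_2 + π_3 + π_4 + π_5 = 1
Solving the linear system gives exactly π = [39963/242684, 13719/60671, 17825/121342, 10289/60671, 42655/242684, 7096/60671].

π = [0.1647, 0.2261, 0.1469, 0.1696, 0.1758, 0.1170]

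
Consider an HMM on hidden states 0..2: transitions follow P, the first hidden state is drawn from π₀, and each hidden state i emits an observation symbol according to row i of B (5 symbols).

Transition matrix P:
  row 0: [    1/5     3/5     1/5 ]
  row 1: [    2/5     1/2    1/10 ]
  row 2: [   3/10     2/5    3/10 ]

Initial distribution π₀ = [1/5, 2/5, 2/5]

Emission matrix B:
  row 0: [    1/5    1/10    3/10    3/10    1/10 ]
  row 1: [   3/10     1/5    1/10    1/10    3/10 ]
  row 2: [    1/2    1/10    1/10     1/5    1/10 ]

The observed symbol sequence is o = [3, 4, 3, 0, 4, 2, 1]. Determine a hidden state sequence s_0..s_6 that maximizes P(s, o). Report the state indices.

path = [0, 1, 0, 1, 1, 0, 1]

t=0: δ = [6.000e-02, 4.000e-02, 8.000e-02]  (obs o_0=3)
t=1: δ = [2.400e-03, 1.080e-02, 2.400e-03]  ψ = [2, 0, 2]  (obs o_1=4)
t=2: δ = [1.296e-03, 5.400e-04, 2.160e-04]  ψ = [1, 1, 1]  (obs o_2=3)
t=3: δ = [5.184e-05, 2.333e-04, 1.296e-04]  ψ = [0, 0, 0]  (obs o_3=0)
t=4: δ = [9.331e-06, 3.499e-05, 3.888e-06]  ψ = [1, 1, 2]  (obs o_4=4)
t=5: δ = [4.199e-06, 1.750e-06, 3.499e-07]  ψ = [1, 1, 1]  (obs o_5=2)
t=6: δ = [8.398e-08, 5.039e-07, 8.398e-08]  ψ = [0, 0, 0]  (obs o_6=1)
backtrack: best end state = 1; path = [0, 1, 0, 1, 1, 0, 1]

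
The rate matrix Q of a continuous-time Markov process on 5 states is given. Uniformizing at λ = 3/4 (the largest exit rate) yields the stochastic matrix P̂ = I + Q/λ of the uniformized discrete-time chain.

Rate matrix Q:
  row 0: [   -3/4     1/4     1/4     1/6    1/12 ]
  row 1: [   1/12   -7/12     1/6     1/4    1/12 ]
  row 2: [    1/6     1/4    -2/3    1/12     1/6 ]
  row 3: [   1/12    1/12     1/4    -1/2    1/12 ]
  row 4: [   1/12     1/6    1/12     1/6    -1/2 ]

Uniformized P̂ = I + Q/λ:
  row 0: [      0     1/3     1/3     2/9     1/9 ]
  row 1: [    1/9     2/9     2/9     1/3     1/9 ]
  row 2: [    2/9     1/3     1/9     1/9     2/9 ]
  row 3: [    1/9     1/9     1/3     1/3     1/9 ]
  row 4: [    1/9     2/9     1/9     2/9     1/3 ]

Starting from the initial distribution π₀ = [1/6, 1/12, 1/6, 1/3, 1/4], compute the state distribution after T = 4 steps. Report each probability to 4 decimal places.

t=0: π = [0.1667, 0.0833, 0.1667, 0.3333, 0.2500]
t=1: π = [0.1111, 0.2222, 0.2315, 0.2500, 0.1852]
t=2: π = [0.1245, 0.2325, 0.2160, 0.2490, 0.1780]
t=3: π = [0.1213, 0.2324, 0.2199, 0.2517, 0.1747]
t=4: π = [0.1221, 0.2322, 0.2198, 0.2516, 0.1744]

π = [0.1221, 0.2322, 0.2198, 0.2516, 0.1744]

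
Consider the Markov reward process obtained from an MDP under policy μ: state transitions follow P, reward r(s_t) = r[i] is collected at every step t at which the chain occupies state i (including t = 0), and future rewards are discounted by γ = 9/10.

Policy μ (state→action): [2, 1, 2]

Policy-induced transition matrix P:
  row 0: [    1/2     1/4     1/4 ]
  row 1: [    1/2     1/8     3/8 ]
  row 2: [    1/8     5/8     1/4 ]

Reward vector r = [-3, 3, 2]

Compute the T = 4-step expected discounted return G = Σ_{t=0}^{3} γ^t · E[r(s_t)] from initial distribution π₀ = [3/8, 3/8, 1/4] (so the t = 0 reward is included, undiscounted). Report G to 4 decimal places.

G = 1.3067

t=0: π = [0.3750, 0.3750, 0.2500], E[r] = 0.5000, γ^t·E[r] = 0.500000, running G = 0.500000
t=1: π = [0.4063, 0.2969, 0.2969], E[r] = 0.2656, γ^t·E[r] = 0.239063, running G = 0.739063
t=2: π = [0.3887, 0.3242, 0.2871], E[r] = 0.3809, γ^t·E[r] = 0.308496, running G = 1.047559
t=3: π = [0.3923, 0.3171, 0.2905], E[r] = 0.3555, γ^t·E[r] = 0.259137, running G = 1.306695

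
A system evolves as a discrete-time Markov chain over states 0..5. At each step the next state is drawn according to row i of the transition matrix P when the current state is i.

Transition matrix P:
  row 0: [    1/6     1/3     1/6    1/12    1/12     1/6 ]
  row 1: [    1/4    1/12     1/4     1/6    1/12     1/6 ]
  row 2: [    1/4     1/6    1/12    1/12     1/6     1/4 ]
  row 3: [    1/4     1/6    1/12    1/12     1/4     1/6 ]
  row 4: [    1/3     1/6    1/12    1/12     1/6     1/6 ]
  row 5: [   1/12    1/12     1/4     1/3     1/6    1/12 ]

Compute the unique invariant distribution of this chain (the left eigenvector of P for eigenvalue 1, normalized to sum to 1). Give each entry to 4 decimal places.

π = [0.2164, 0.1744, 0.1581, 0.1394, 0.1457, 0.1660]

Balance equations π_j = Σ_i π_i·P[i][j]:
  π_0 = 1/6·π_0 + 1/4·π_1 + 1/4·π_2 + 1/4·π_3 + 1/3·π_4 + 1/12·π_5
  π_1 = 1/3·π_0 + 1/12·π_1 + 1/6·π_2 + 1/6·π_3 + 1/6·π_4 + 1/12·π_5
  π_2 = 1/6·π_0 + 1/4·π_1 + 1/12·π_2 + 1/12·π_3 + 1/12·π_4 + 1/4·π_5
  π_3 = 1/12·π_0 + 1/6·π_1 + 1/12·π_2 + 1/12·π_3 + 1/12·π_4 + 1/3·π_5
  π_4 = 1/12·π_0 + 1/12·π_1 + 1/6·π_2 + 1/4·π_3 + 1/6·π_4 + 1/6·π_5
  normalize: π_0 + π_1 + π_2 + π_3 + π_4 + π_5 = 1
Solving the linear system gives exactly π = [37225/171989, 59981/343978, 3199/20234, 47939/343978, 25061/171989, 3359/20234].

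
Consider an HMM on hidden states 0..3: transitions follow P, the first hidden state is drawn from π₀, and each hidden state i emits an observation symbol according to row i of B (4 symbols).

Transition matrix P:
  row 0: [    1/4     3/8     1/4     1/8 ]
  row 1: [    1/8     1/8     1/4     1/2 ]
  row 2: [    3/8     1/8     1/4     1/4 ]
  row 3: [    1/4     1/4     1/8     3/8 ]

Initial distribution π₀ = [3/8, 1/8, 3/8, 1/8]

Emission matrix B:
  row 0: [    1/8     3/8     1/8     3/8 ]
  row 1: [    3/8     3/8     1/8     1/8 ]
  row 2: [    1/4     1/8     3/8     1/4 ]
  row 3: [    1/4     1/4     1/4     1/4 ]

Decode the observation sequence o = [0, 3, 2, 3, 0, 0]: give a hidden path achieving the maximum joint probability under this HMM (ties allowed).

t=0: δ = [4.688e-02, 4.688e-02, 9.375e-02, 3.125e-02]  (obs o_0=0)
t=1: δ = [1.318e-02, 2.197e-03, 5.859e-03, 5.859e-03]  ψ = [2, 0, 2, 1]  (obs o_1=3)
t=2: δ = [4.120e-04, 6.180e-04, 1.236e-03, 5.493e-04]  ψ = [0, 0, 0, 3]  (obs o_2=2)
t=3: δ = [1.738e-04, 1.931e-05, 7.725e-05, 7.725e-05]  ψ = [2, 0, 2, 1]  (obs o_3=3)
t=4: δ = [5.431e-06, 2.444e-05, 1.086e-05, 7.242e-06]  ψ = [0, 0, 0, 3]  (obs o_4=0)
t=5: δ = [5.092e-07, 1.146e-06, 1.528e-06, 3.055e-06]  ψ = [2, 1, 1, 1]  (obs o_5=0)
backtrack: best end state = 3; path = [2, 0, 2, 0, 1, 3]

path = [2, 0, 2, 0, 1, 3]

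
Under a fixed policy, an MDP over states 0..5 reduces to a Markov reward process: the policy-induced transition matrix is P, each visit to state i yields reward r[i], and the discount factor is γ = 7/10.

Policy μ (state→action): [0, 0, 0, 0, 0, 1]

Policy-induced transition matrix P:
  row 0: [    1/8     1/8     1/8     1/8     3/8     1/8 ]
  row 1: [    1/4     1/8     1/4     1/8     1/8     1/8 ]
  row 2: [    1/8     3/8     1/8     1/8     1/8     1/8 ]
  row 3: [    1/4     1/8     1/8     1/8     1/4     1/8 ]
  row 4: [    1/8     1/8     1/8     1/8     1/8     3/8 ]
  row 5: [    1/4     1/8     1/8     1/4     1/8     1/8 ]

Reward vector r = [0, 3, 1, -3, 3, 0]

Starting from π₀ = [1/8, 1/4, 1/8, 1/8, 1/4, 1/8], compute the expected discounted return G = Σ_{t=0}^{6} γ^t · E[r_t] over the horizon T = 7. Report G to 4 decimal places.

G = 2.7850

t=0: π = [0.1250, 0.2500, 0.1250, 0.1250, 0.2500, 0.1250], E[r] = 1.2500, γ^t·E[r] = 1.250000, running G = 1.250000
t=1: π = [0.1875, 0.1563, 0.1563, 0.1406, 0.1719, 0.1875], E[r] = 0.7188, γ^t·E[r] = 0.503125, running G = 1.753125
t=2: π = [0.1855, 0.1641, 0.1445, 0.1484, 0.1895, 0.1680], E[r] = 0.7598, γ^t·E[r] = 0.372285, running G = 2.125410
t=3: π = [0.1851, 0.1611, 0.1455, 0.1460, 0.1899, 0.1724], E[r] = 0.7607, γ^t·E[r] = 0.260935, running G = 2.386345
t=4: π = [0.1849, 0.1614, 0.1451, 0.1465, 0.1895, 0.1725], E[r] = 0.7582, γ^t·E[r] = 0.182039, running G = 2.568383
t=5: π = [0.1851, 0.1613, 0.1452, 0.1466, 0.1896, 0.1724], E[r] = 0.7580, γ^t·E[r] = 0.127398, running G = 2.695781
t=6: π = [0.1850, 0.1613, 0.1452, 0.1465, 0.1896, 0.1724], E[r] = 0.7581, γ^t·E[r] = 0.089195, running G = 2.784976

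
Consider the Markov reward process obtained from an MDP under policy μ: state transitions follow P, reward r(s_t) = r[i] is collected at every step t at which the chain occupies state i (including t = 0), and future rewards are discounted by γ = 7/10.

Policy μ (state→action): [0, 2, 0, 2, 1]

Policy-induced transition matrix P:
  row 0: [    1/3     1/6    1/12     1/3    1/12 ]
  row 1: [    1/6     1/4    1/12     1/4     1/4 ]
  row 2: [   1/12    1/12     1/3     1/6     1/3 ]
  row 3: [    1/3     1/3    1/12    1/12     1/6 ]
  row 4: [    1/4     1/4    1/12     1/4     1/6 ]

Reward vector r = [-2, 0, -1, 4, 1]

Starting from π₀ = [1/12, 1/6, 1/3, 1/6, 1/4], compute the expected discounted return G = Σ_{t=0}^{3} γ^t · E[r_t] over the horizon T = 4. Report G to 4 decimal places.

t=0: π = [0.0833, 0.1667, 0.3333, 0.1667, 0.2500], E[r] = 0.4167, γ^t·E[r] = 0.416667, running G = 0.416667
t=1: π = [0.2014, 0.2014, 0.1667, 0.2014, 0.2292], E[r] = 0.4653, γ^t·E[r] = 0.325694, running G = 0.742361
t=2: π = [0.2390, 0.2222, 0.1250, 0.2193, 0.1944], E[r] = 0.4688, γ^t·E[r] = 0.229688, running G = 0.972049
t=3: π = [0.2488, 0.2275, 0.1146, 0.2229, 0.1861], E[r] = 0.4656, γ^t·E[r] = 0.159706, running G = 1.131755

G = 1.1318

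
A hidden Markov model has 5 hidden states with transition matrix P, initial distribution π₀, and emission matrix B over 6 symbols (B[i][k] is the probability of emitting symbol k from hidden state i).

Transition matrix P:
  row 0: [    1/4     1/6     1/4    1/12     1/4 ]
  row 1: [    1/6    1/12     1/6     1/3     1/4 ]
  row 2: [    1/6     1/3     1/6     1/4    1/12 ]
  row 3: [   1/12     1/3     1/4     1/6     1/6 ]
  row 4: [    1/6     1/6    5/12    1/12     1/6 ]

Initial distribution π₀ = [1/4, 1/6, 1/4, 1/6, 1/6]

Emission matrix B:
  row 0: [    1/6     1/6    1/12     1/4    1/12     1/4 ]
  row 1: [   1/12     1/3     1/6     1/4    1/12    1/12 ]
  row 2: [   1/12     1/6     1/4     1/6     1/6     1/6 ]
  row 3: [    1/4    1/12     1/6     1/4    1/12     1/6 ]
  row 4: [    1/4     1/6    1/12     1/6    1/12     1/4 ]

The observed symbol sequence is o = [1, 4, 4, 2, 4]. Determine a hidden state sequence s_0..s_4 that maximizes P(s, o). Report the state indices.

t=0: δ = [4.167e-02, 5.556e-02, 4.167e-02, 1.389e-02, 2.778e-02]  (obs o_0=1)
t=1: δ = [8.681e-04, 1.157e-03, 1.929e-03, 1.543e-03, 1.157e-03]  ψ = [0, 2, 4, 1, 1]  (obs o_1=4)
t=2: δ = [2.679e-05, 5.358e-05, 8.038e-05, 4.019e-05, 2.411e-05]  ψ = [2, 2, 4, 2, 1]  (obs o_2=4)
t=3: δ = [1.116e-06, 4.465e-06, 3.349e-06, 3.349e-06, 1.116e-06]  ψ = [2, 2, 2, 2, 1]  (obs o_3=2)
t=4: δ = [6.202e-08, 9.303e-08, 1.395e-07, 1.240e-07, 9.303e-08]  ψ = [1, 2, 3, 1, 1]  (obs o_4=4)
backtrack: best end state = 2; path = [1, 4, 2, 3, 2]

path = [1, 4, 2, 3, 2]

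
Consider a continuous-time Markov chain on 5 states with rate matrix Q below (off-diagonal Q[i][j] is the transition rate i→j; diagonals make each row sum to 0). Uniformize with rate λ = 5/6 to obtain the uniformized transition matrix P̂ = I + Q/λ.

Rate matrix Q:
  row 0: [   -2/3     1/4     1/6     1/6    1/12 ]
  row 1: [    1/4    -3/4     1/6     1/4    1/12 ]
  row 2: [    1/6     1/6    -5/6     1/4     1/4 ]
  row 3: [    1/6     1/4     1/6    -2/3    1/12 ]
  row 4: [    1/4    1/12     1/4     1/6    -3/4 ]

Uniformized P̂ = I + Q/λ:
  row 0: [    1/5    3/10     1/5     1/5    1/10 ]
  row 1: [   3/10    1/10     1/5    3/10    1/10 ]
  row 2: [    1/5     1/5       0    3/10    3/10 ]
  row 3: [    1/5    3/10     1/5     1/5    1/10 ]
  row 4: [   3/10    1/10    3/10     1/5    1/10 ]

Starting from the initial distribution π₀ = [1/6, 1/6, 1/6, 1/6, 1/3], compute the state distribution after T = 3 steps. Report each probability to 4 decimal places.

t=0: π = [0.1667, 0.1667, 0.1667, 0.1667, 0.3333]
t=1: π = [0.2500, 0.1833, 0.2000, 0.2333, 0.1333]
t=2: π = [0.2317, 0.2167, 0.1733, 0.2383, 0.1400]
t=3: π = [0.2357, 0.2113, 0.1793, 0.2390, 0.1347]

π = [0.2357, 0.2113, 0.1793, 0.2390, 0.1347]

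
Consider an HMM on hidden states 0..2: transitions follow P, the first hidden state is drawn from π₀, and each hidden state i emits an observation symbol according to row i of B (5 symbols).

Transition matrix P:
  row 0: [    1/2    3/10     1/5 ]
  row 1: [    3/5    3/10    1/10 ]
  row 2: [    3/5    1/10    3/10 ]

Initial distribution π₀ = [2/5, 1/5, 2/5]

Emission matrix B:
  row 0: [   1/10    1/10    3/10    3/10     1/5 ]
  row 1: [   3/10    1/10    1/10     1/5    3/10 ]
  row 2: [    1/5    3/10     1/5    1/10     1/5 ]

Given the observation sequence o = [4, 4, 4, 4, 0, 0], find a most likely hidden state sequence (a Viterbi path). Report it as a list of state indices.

path = [2, 0, 1, 0, 1, 1]

t=0: δ = [8.000e-02, 6.000e-02, 8.000e-02]  (obs o_0=4)
t=1: δ = [9.600e-03, 7.200e-03, 4.800e-03]  ψ = [2, 0, 2]  (obs o_1=4)
t=2: δ = [9.600e-04, 8.640e-04, 3.840e-04]  ψ = [0, 0, 0]  (obs o_2=4)
t=3: δ = [1.037e-04, 8.640e-05, 3.840e-05]  ψ = [1, 0, 0]  (obs o_3=4)
t=4: δ = [5.184e-06, 9.331e-06, 4.147e-06]  ψ = [0, 0, 0]  (obs o_4=0)
t=5: δ = [5.599e-07, 8.398e-07, 2.488e-07]  ψ = [1, 1, 2]  (obs o_5=0)
backtrack: best end state = 1; path = [2, 0, 1, 0, 1, 1]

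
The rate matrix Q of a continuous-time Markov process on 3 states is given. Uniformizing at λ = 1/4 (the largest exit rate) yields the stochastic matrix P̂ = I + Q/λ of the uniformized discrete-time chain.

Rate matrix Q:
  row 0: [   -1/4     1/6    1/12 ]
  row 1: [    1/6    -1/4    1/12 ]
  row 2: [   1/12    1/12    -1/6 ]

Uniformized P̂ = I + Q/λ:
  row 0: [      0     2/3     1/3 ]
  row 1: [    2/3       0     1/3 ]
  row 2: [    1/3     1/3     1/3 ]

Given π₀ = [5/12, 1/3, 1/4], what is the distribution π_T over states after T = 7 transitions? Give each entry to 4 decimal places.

t=0: π = [0.4167, 0.3333, 0.2500]
t=1: π = [0.3056, 0.3611, 0.3333]
t=2: π = [0.3519, 0.3148, 0.3333]
t=3: π = [0.3210, 0.3457, 0.3333]
t=4: π = [0.3416, 0.3251, 0.3333]
t=5: π = [0.3278, 0.3388, 0.3333]
t=6: π = [0.3370, 0.3297, 0.3333]
t=7: π = [0.3309, 0.3358, 0.3333]

π = [0.3309, 0.3358, 0.3333]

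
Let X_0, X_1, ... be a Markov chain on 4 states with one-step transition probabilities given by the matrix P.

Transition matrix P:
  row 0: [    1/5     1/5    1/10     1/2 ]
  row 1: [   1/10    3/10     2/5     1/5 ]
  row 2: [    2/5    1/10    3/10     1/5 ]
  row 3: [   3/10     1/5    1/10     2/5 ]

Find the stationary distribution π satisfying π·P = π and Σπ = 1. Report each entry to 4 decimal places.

π = [0.2545, 0.2000, 0.2000, 0.3455]

Balance equations π_j = Σ_i π_i·P[i][j]:
  π_0 = 1/5·π_0 + 1/10·π_1 + 2/5·π_2 + 3/10·π_3
  π_1 = 1/5·π_0 + 3/10·π_1 + 1/10·π_2 + 1/5·π_3
  π_2 = 1/10·π_0 + 2/5·π_1 + 3/10·π_2 + 1/10·π_3
  normalize: π_0 + π_1 + π_2 + π_3 = 1
Solving the linear system gives exactly π = [14/55, 1/5, 1/5, 19/55].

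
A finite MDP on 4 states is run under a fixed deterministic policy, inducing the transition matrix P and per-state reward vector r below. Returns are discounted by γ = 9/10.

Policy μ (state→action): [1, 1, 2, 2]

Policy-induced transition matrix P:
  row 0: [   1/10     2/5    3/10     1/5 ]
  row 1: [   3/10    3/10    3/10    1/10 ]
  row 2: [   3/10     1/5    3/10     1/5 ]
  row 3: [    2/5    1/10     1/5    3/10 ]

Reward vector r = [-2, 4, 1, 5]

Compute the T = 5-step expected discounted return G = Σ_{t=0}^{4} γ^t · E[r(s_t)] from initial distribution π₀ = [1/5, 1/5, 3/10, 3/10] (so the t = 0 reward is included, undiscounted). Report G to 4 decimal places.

t=0: π = [0.2000, 0.2000, 0.3000, 0.3000], E[r] = 2.2000, γ^t·E[r] = 2.200000, running G = 2.200000
t=1: π = [0.2900, 0.2300, 0.2700, 0.2100], E[r] = 1.6600, γ^t·E[r] = 1.494000, running G = 3.694000
t=2: π = [0.2630, 0.2600, 0.2790, 0.1980], E[r] = 1.7830, γ^t·E[r] = 1.444230, running G = 5.138230
t=3: π = [0.2672, 0.2588, 0.2802, 0.1938], E[r] = 1.7500, γ^t·E[r] = 1.275750, running G = 6.413980
t=4: π = [0.2659, 0.2599, 0.2806, 0.1935], E[r] = 1.7560, γ^t·E[r] = 1.152112, running G = 7.566092

G = 7.5661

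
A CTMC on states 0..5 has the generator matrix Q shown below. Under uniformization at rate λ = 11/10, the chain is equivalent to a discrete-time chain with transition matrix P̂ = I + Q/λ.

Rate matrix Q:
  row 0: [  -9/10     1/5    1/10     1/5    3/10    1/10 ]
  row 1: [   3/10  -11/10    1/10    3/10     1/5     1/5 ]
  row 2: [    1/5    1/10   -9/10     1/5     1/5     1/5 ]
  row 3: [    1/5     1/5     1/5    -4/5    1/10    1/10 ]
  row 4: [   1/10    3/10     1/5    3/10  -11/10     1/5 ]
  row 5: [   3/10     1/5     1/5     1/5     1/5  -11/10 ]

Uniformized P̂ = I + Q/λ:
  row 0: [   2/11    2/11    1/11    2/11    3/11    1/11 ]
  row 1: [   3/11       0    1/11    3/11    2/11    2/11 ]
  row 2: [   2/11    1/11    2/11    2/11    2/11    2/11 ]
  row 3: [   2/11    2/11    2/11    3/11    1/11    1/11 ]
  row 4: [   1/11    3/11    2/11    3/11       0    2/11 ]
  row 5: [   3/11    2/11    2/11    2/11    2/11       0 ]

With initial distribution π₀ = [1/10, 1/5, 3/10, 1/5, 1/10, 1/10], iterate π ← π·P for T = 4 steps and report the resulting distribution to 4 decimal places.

π = [0.1931, 0.1541, 0.1504, 0.2304, 0.1510, 0.1211]

t=0: π = [0.1000, 0.2000, 0.3000, 0.2000, 0.1000, 0.1000]
t=1: π = [0.2000, 0.1273, 0.1545, 0.2273, 0.1545, 0.1364]
t=2: π = [0.1917, 0.1587, 0.1521, 0.2281, 0.1512, 0.1182]
t=3: π = [0.1932, 0.1529, 0.1500, 0.2307, 0.1510, 0.1222]
t=4: π = [0.1931, 0.1541, 0.1504, 0.2304, 0.1510, 0.1211]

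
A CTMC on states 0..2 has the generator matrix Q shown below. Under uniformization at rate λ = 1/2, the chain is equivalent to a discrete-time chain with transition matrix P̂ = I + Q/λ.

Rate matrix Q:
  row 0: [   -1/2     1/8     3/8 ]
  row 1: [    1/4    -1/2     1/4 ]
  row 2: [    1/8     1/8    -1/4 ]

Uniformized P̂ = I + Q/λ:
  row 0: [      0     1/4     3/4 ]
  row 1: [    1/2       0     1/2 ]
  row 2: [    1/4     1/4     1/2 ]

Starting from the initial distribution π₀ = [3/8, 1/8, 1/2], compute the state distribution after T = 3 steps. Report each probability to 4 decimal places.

t=0: π = [0.3750, 0.1250, 0.5000]
t=1: π = [0.1875, 0.2188, 0.5938]
t=2: π = [0.2578, 0.1953, 0.5469]
t=3: π = [0.2344, 0.2012, 0.5645]

π = [0.2344, 0.2012, 0.5645]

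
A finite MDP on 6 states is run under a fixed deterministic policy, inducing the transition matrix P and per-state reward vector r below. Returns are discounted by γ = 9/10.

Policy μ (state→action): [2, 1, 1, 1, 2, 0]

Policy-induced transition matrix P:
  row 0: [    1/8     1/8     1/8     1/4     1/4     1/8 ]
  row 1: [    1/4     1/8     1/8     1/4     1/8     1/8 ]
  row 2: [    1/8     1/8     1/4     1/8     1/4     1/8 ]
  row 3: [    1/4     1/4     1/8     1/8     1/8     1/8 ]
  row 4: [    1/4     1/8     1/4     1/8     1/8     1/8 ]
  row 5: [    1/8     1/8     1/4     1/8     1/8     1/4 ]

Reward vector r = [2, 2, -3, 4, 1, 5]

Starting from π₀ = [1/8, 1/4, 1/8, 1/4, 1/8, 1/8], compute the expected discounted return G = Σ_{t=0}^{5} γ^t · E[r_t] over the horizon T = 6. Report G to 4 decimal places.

t=0: π = [0.1250, 0.2500, 0.1250, 0.2500, 0.1250, 0.1250], E[r] = 2.1250, γ^t·E[r] = 2.125000, running G = 2.125000
t=1: π = [0.2031, 0.1563, 0.1719, 0.1719, 0.1563, 0.1406], E[r] = 1.7500, γ^t·E[r] = 1.575000, running G = 3.700000
t=2: π = [0.1855, 0.1465, 0.1836, 0.1699, 0.1719, 0.1426], E[r] = 1.6777, γ^t·E[r] = 1.358965, running G = 5.058965
t=3: π = [0.1860, 0.1462, 0.1873, 0.1665, 0.1711, 0.1428], E[r] = 1.6541, γ^t·E[r] = 1.205804, running G = 6.264769
t=4: π = [0.1855, 0.1458, 0.1877, 0.1665, 0.1717, 0.1429], E[r] = 1.6517, γ^t·E[r] = 1.083682, running G = 7.348452
t=5: π = [0.1855, 0.1458, 0.1878, 0.1664, 0.1716, 0.1429], E[r] = 1.6509, γ^t·E[r] = 0.974839, running G = 8.323290

G = 8.3233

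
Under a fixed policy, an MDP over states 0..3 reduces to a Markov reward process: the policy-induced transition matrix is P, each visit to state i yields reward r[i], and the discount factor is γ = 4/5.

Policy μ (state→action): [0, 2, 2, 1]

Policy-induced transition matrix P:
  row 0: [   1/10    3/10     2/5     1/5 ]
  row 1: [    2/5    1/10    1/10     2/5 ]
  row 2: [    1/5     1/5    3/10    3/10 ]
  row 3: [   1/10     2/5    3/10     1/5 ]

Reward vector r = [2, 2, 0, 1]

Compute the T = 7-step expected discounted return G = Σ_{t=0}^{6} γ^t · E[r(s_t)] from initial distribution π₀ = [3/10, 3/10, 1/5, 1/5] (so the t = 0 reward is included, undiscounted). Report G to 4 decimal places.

G = 4.8864

t=0: π = [0.3000, 0.3000, 0.2000, 0.2000], E[r] = 1.4000, γ^t·E[r] = 1.400000, running G = 1.400000
t=1: π = [0.2100, 0.2400, 0.2700, 0.2800], E[r] = 1.1800, γ^t·E[r] = 0.944000, running G = 2.344000
t=2: π = [0.1990, 0.2530, 0.2730, 0.2750], E[r] = 1.1790, γ^t·E[r] = 0.754560, running G = 3.098560
t=3: π = [0.2032, 0.2496, 0.2693, 0.2779], E[r] = 1.1835, γ^t·E[r] = 0.605952, running G = 3.704512
t=4: π = [0.2018, 0.2509, 0.2704, 0.2769], E[r] = 1.1824, γ^t·E[r] = 0.484291, running G = 4.188803
t=5: π = [0.2023, 0.2505, 0.2700, 0.2772], E[r] = 1.1828, γ^t·E[r] = 0.387575, running G = 4.576378
t=6: π = [0.2021, 0.2506, 0.2701, 0.2771], E[r] = 1.1826, γ^t·E[r] = 0.310019, running G = 4.886397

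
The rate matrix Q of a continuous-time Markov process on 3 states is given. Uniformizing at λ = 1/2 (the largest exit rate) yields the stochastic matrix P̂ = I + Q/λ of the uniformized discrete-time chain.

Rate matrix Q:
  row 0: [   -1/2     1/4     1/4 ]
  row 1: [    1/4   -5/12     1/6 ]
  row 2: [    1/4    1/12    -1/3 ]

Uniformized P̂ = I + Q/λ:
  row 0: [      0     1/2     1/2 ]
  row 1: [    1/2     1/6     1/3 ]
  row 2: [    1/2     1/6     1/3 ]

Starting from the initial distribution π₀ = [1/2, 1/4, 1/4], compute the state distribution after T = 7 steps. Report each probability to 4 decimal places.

π = [0.3320, 0.2786, 0.3893]

t=0: π = [0.5000, 0.2500, 0.2500]
t=1: π = [0.2500, 0.3333, 0.4167]
t=2: π = [0.3750, 0.2500, 0.3750]
t=3: π = [0.3125, 0.2917, 0.3958]
t=4: π = [0.3438, 0.2708, 0.3854]
t=5: π = [0.3281, 0.2813, 0.3906]
t=6: π = [0.3359, 0.2760, 0.3880]
t=7: π = [0.3320, 0.2786, 0.3893]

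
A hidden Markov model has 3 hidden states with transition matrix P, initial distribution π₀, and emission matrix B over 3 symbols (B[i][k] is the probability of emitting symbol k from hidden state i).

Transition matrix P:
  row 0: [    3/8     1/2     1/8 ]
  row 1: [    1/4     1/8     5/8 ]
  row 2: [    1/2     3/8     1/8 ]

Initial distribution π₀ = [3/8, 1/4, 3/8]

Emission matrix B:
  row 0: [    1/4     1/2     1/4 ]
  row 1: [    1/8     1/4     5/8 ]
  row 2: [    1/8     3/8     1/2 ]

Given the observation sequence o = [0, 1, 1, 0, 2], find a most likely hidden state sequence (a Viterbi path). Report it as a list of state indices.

t=0: δ = [9.375e-02, 3.125e-02, 4.688e-02]  (obs o_0=0)
t=1: δ = [1.758e-02, 1.172e-02, 7.324e-03]  ψ = [0, 0, 1]  (obs o_1=1)
t=2: δ = [3.296e-03, 2.197e-03, 2.747e-03]  ψ = [0, 0, 1]  (obs o_2=1)
t=3: δ = [3.433e-04, 2.060e-04, 1.717e-04]  ψ = [2, 0, 1]  (obs o_3=0)
t=4: δ = [3.219e-05, 1.073e-04, 6.437e-05]  ψ = [0, 0, 1]  (obs o_4=2)
backtrack: best end state = 1; path = [0, 1, 2, 0, 1]

path = [0, 1, 2, 0, 1]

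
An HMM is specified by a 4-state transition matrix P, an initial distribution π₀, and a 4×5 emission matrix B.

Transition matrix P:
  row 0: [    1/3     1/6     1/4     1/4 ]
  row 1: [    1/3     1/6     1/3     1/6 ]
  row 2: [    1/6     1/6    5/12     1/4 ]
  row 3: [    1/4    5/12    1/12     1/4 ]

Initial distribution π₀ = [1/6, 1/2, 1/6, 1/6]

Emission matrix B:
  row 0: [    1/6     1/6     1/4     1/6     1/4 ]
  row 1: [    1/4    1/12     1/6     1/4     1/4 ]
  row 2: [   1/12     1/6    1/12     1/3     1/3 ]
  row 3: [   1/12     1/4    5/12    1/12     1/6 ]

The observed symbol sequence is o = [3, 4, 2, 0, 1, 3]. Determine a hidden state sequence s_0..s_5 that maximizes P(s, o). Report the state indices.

path = [1, 2, 3, 1, 2, 2]

t=0: δ = [2.778e-02, 1.250e-01, 5.556e-02, 1.389e-02]  (obs o_0=3)
t=1: δ = [1.042e-02, 5.208e-03, 1.389e-02, 3.472e-03]  ψ = [1, 1, 1, 1]  (obs o_1=4)
t=2: δ = [8.681e-04, 3.858e-04, 4.823e-04, 1.447e-03]  ψ = [0, 2, 2, 2]  (obs o_2=2)
t=3: δ = [6.028e-05, 1.507e-04, 1.808e-05, 3.014e-05]  ψ = [3, 3, 0, 3]  (obs o_3=0)
t=4: δ = [8.372e-06, 2.093e-06, 8.372e-06, 6.279e-06]  ψ = [1, 1, 1, 1]  (obs o_4=1)
t=5: δ = [4.651e-07, 6.541e-07, 1.163e-06, 1.744e-07]  ψ = [0, 3, 2, 0]  (obs o_5=3)
backtrack: best end state = 2; path = [1, 2, 3, 1, 2, 2]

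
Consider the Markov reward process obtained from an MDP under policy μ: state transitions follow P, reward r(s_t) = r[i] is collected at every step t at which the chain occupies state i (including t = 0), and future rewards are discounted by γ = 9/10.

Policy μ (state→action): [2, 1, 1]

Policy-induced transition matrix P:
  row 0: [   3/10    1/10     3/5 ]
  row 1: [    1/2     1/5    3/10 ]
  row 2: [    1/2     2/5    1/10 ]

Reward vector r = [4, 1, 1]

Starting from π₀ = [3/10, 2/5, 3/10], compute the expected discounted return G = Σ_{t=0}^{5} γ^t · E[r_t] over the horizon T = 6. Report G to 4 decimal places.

G = 10.2460

t=0: π = [0.3000, 0.4000, 0.3000], E[r] = 1.9000, γ^t·E[r] = 1.900000, running G = 1.900000
t=1: π = [0.4400, 0.2300, 0.3300], E[r] = 2.3200, γ^t·E[r] = 2.088000, running G = 3.988000
t=2: π = [0.4120, 0.2220, 0.3660], E[r] = 2.2360, γ^t·E[r] = 1.811160, running G = 5.799160
t=3: π = [0.4176, 0.2320, 0.3504], E[r] = 2.2528, γ^t·E[r] = 1.642291, running G = 7.441451
t=4: π = [0.4165, 0.2283, 0.3552], E[r] = 2.2494, γ^t·E[r] = 1.475858, running G = 8.917309
t=5: π = [0.4167, 0.2294, 0.3539], E[r] = 2.2501, γ^t·E[r] = 1.328669, running G = 10.245977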